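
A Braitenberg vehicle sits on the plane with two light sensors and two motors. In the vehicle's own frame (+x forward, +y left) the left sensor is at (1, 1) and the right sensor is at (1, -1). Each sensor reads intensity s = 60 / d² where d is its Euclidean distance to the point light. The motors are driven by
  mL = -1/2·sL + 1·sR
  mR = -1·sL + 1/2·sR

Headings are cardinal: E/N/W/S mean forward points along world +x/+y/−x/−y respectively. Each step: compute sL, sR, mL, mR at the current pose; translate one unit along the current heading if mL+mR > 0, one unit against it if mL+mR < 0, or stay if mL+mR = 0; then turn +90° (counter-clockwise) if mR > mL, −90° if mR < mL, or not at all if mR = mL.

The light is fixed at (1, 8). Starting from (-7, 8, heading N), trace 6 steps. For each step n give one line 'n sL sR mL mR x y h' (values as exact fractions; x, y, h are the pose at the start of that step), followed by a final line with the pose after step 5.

n=0: pose=(-7,8,N); sL=30/41, sR=6/5; mL=171/205, mR=-27/205; mL+mR=144/205 → advance +1; mR−mL=-198/205 → turn -1·90°
n=1: pose=(-7,9,E); sL=60/53, sR=60/49; mL=1710/2597, mR=-1350/2597; mL+mR=360/2597 → advance +1; mR−mL=-3060/2597 → turn -1·90°
n=2: pose=(-6,9,S); sL=5/3, sR=15/16; mL=5/48, mR=-115/96; mL+mR=-35/32 → advance -1; mR−mL=-125/96 → turn -1·90°
n=3: pose=(-6,10,W); sL=12/13, sR=60/73; mL=342/949, mR=-486/949; mL+mR=-144/949 → advance -1; mR−mL=-828/949 → turn -1·90°
n=4: pose=(-5,10,N); sL=30/29, sR=30/17; mL=615/493, mR=-75/493; mL+mR=540/493 → advance +1; mR−mL=-690/493 → turn -1·90°
n=5: pose=(-5,11,E); sL=60/41, sR=60/29; mL=1590/1189, mR=-510/1189; mL+mR=1080/1189 → advance +1; mR−mL=-2100/1189 → turn -1·90°

0 30/41 6/5 171/205 -27/205 -7 8 N
1 60/53 60/49 1710/2597 -1350/2597 -7 9 E
2 5/3 15/16 5/48 -115/96 -6 9 S
3 12/13 60/73 342/949 -486/949 -6 10 W
4 30/29 30/17 615/493 -75/493 -5 10 N
5 60/41 60/29 1590/1189 -510/1189 -5 11 E
final -4 11 S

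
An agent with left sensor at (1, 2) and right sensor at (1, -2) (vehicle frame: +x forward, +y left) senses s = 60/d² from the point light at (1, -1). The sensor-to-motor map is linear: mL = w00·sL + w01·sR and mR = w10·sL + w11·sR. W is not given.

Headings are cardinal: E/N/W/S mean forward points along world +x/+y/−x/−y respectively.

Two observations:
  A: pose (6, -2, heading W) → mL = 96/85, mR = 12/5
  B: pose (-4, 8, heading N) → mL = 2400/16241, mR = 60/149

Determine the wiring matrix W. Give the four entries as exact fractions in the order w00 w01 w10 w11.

obs A: pose=(6,-2,W) → sL=12/5, sR=60/17, mL=96/85, mR=12/5
obs B: pose=(-4,8,N) → sL=60/149, sR=60/109, mL=2400/16241, mR=60/149
sensor matrix S = [[12/5, 60/17], [60/149, 60/109]]; det S = -27648/276097
solve [mL_A; mL_B] = S·[w00; w01] and [mR_A; mR_B] = S·[w10; w11]:
  w00 = -1, w01 = 1, w10 = 1, w11 = 0

-1 1 1 0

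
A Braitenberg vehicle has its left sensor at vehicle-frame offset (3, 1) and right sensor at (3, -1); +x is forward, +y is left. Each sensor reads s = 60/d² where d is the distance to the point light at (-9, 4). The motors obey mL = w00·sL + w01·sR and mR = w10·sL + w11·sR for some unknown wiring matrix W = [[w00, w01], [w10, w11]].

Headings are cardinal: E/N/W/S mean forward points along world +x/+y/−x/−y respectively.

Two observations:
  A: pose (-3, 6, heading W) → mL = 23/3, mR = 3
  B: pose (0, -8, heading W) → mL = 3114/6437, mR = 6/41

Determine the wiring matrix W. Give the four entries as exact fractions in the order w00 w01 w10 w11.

1 1/2 1/2 0

obs A: pose=(-3,6,W) → sL=6, sR=10/3, mL=23/3, mR=3
obs B: pose=(0,-8,W) → sL=12/41, sR=60/157, mL=3114/6437, mR=6/41
sensor matrix S = [[6, 10/3], [12/41, 60/157]]; det S = 8480/6437
solve [mL_A; mL_B] = S·[w00; w01] and [mR_A; mR_B] = S·[w10; w11]:
  w00 = 1, w01 = 1/2, w10 = 1/2, w11 = 0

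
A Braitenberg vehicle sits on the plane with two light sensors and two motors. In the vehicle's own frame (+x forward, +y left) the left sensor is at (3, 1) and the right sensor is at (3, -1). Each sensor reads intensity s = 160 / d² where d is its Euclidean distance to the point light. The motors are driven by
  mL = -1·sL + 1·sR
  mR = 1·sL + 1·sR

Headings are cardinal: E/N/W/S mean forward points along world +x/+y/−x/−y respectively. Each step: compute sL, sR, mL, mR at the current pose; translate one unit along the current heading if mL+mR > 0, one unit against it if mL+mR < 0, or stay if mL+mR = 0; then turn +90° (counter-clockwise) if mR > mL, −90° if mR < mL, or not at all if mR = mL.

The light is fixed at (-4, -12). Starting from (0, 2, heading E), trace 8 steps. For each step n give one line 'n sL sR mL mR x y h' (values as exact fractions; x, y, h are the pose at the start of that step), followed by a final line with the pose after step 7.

0 80/137 80/109 2240/14933 19680/14933 0 2 E
1 32/61 32/65 -128/3965 4032/3965 1 2 N
2 4/5 8/13 -12/65 92/65 1 3 W
3 160/169 160/153 2560/25857 51520/25857 0 3 S
4 80/137 80/109 2240/14933 19680/14933 0 2 E
5 32/61 32/65 -128/3965 4032/3965 1 2 N
6 4/5 8/13 -12/65 92/65 1 3 W
7 160/169 160/153 2560/25857 51520/25857 0 3 S
final 0 2 E

n=0: pose=(0,2,E); sL=80/137, sR=80/109; mL=2240/14933, mR=19680/14933; mL+mR=160/109 → advance +1; mR−mL=160/137 → turn +1·90°
n=1: pose=(1,2,N); sL=32/61, sR=32/65; mL=-128/3965, mR=4032/3965; mL+mR=64/65 → advance +1; mR−mL=64/61 → turn +1·90°
n=2: pose=(1,3,W); sL=4/5, sR=8/13; mL=-12/65, mR=92/65; mL+mR=16/13 → advance +1; mR−mL=8/5 → turn +1·90°
n=3: pose=(0,3,S); sL=160/169, sR=160/153; mL=2560/25857, mR=51520/25857; mL+mR=320/153 → advance +1; mR−mL=320/169 → turn +1·90°
n=4: pose=(0,2,E); sL=80/137, sR=80/109; mL=2240/14933, mR=19680/14933; mL+mR=160/109 → advance +1; mR−mL=160/137 → turn +1·90°
n=5: pose=(1,2,N); sL=32/61, sR=32/65; mL=-128/3965, mR=4032/3965; mL+mR=64/65 → advance +1; mR−mL=64/61 → turn +1·90°
n=6: pose=(1,3,W); sL=4/5, sR=8/13; mL=-12/65, mR=92/65; mL+mR=16/13 → advance +1; mR−mL=8/5 → turn +1·90°
n=7: pose=(0,3,S); sL=160/169, sR=160/153; mL=2560/25857, mR=51520/25857; mL+mR=320/153 → advance +1; mR−mL=320/169 → turn +1·90°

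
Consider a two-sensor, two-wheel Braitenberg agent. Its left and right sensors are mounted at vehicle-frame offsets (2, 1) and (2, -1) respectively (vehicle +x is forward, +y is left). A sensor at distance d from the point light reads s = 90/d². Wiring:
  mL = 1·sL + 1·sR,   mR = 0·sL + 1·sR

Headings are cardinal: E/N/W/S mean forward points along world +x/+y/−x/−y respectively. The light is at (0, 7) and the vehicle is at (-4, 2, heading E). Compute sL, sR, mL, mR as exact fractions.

left sensor world pos  = (-2, 3); dL² = 20
right sensor world pos = (-2, 1); dR² = 40
sL = 90/20 = 9/2
sR = 90/40 = 9/4
mL = 1·sL + 1·sR = 27/4
mR = 0·sL + 1·sR = 9/4

9/2 9/4 27/4 9/4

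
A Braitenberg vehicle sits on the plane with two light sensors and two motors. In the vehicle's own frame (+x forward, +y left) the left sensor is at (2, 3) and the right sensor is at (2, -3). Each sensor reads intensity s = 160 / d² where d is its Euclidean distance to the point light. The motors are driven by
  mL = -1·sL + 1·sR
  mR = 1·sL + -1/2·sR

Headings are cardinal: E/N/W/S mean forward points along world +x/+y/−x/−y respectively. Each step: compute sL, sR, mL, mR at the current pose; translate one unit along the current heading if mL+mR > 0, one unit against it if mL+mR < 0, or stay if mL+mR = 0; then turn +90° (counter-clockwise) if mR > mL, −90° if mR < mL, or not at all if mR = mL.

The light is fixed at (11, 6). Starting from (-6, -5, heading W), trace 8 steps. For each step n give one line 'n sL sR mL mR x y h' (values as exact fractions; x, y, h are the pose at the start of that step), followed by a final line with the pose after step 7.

0 160/557 32/85 4224/47345 4688/47345 -6 -5 W
1 80/197 16/61 -1728/12017 3304/12017 -7 -5 S
2 160/337 160/481 -23040/162097 50000/162097 -7 -6 E
3 8/25 20/37 204/925 46/925 -6 -6 N
4 160/289 160/421 -21120/121669 44240/121669 -6 -5 E
5 80/221 16/25 1536/5525 232/5525 -5 -5 N
6 32/49 32/73 -768/3577 1552/3577 -5 -4 E
7 40/97 10/13 450/1261 35/1261 -4 -4 N
final -4 -3 E

n=0: pose=(-6,-5,W); sL=160/557, sR=32/85; mL=4224/47345, mR=4688/47345; mL+mR=16/85 → advance +1; mR−mL=464/47345 → turn +1·90°
n=1: pose=(-7,-5,S); sL=80/197, sR=16/61; mL=-1728/12017, mR=3304/12017; mL+mR=8/61 → advance +1; mR−mL=5032/12017 → turn +1·90°
n=2: pose=(-7,-6,E); sL=160/337, sR=160/481; mL=-23040/162097, mR=50000/162097; mL+mR=80/481 → advance +1; mR−mL=73040/162097 → turn +1·90°
n=3: pose=(-6,-6,N); sL=8/25, sR=20/37; mL=204/925, mR=46/925; mL+mR=10/37 → advance +1; mR−mL=-158/925 → turn -1·90°
n=4: pose=(-6,-5,E); sL=160/289, sR=160/421; mL=-21120/121669, mR=44240/121669; mL+mR=80/421 → advance +1; mR−mL=65360/121669 → turn +1·90°
n=5: pose=(-5,-5,N); sL=80/221, sR=16/25; mL=1536/5525, mR=232/5525; mL+mR=8/25 → advance +1; mR−mL=-1304/5525 → turn -1·90°
n=6: pose=(-5,-4,E); sL=32/49, sR=32/73; mL=-768/3577, mR=1552/3577; mL+mR=16/73 → advance +1; mR−mL=2320/3577 → turn +1·90°
n=7: pose=(-4,-4,N); sL=40/97, sR=10/13; mL=450/1261, mR=35/1261; mL+mR=5/13 → advance +1; mR−mL=-415/1261 → turn -1·90°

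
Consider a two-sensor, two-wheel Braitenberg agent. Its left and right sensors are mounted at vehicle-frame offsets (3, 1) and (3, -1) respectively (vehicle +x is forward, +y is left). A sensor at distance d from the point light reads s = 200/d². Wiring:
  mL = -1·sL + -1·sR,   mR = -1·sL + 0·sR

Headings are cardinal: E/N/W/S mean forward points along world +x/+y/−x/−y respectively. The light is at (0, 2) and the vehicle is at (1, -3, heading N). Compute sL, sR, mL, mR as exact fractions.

left sensor world pos  = (0, 0); dL² = 4
right sensor world pos = (2, 0); dR² = 8
sL = 200/4 = 50
sR = 200/8 = 25
mL = -1·sL + -1·sR = -75
mR = -1·sL + 0·sR = -50

50 25 -75 -50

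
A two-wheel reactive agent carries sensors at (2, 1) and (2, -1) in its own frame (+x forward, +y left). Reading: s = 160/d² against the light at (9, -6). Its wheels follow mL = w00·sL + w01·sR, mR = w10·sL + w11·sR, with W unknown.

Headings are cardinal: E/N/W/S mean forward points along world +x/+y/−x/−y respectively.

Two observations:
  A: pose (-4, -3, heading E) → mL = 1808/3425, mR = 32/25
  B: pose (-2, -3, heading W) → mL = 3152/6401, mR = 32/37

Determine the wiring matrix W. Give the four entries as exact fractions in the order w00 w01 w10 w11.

obs A: pose=(-4,-3,E) → sL=160/137, sR=32/25, mL=1808/3425, mR=32/25
obs B: pose=(-2,-3,W) → sL=160/173, sR=32/37, mL=3152/6401, mR=32/37
sensor matrix S = [[160/137, 32/25], [160/173, 32/37]]; det S = -761856/4384685
solve [mL_A; mL_B] = S·[w00; w01] and [mR_A; mR_B] = S·[w10; w11]:
  w00 = 1, w01 = -1/2, w10 = 0, w11 = 1

1 -1/2 0 1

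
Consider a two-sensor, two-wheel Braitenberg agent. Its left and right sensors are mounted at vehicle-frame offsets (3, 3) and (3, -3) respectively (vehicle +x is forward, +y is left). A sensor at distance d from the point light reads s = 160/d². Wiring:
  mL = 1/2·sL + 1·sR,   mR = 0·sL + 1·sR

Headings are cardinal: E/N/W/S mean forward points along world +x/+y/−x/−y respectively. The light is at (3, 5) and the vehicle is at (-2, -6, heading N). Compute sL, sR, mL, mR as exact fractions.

5/4 40/17 405/136 40/17

left sensor world pos  = (-5, -3); dL² = 128
right sensor world pos = (1, -3); dR² = 68
sL = 160/128 = 5/4
sR = 160/68 = 40/17
mL = 1/2·sL + 1·sR = 405/136
mR = 0·sL + 1·sR = 40/17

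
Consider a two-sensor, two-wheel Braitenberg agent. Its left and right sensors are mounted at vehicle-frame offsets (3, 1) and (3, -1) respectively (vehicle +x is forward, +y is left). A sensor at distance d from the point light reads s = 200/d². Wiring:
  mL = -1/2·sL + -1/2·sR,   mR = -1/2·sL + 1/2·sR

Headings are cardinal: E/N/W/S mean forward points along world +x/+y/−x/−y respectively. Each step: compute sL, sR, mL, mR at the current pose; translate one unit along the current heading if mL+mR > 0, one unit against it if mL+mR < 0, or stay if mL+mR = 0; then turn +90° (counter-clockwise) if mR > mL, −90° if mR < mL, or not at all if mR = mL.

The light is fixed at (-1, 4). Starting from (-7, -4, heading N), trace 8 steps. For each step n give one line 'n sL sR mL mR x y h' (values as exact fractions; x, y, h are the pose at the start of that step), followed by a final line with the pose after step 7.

0 100/37 4 -124/37 24/37 -7 -4 N
1 200/181 40/29 -6520/5249 720/5249 -7 -5 W
2 5/4 10/9 -85/72 -5/72 -6 -5 S
3 200/53 40/17 -2760/901 -640/901 -6 -4 E
4 100/37 4 -124/37 24/37 -7 -4 N
5 200/181 40/29 -6520/5249 720/5249 -7 -5 W
6 5/4 10/9 -85/72 -5/72 -6 -5 S
7 200/53 40/17 -2760/901 -640/901 -6 -4 E
final -7 -4 N

n=0: pose=(-7,-4,N); sL=100/37, sR=4; mL=-124/37, mR=24/37; mL+mR=-100/37 → advance -1; mR−mL=4 → turn +1·90°
n=1: pose=(-7,-5,W); sL=200/181, sR=40/29; mL=-6520/5249, mR=720/5249; mL+mR=-200/181 → advance -1; mR−mL=40/29 → turn +1·90°
n=2: pose=(-6,-5,S); sL=5/4, sR=10/9; mL=-85/72, mR=-5/72; mL+mR=-5/4 → advance -1; mR−mL=10/9 → turn +1·90°
n=3: pose=(-6,-4,E); sL=200/53, sR=40/17; mL=-2760/901, mR=-640/901; mL+mR=-200/53 → advance -1; mR−mL=40/17 → turn +1·90°
n=4: pose=(-7,-4,N); sL=100/37, sR=4; mL=-124/37, mR=24/37; mL+mR=-100/37 → advance -1; mR−mL=4 → turn +1·90°
n=5: pose=(-7,-5,W); sL=200/181, sR=40/29; mL=-6520/5249, mR=720/5249; mL+mR=-200/181 → advance -1; mR−mL=40/29 → turn +1·90°
n=6: pose=(-6,-5,S); sL=5/4, sR=10/9; mL=-85/72, mR=-5/72; mL+mR=-5/4 → advance -1; mR−mL=10/9 → turn +1·90°
n=7: pose=(-6,-4,E); sL=200/53, sR=40/17; mL=-2760/901, mR=-640/901; mL+mR=-200/53 → advance -1; mR−mL=40/17 → turn +1·90°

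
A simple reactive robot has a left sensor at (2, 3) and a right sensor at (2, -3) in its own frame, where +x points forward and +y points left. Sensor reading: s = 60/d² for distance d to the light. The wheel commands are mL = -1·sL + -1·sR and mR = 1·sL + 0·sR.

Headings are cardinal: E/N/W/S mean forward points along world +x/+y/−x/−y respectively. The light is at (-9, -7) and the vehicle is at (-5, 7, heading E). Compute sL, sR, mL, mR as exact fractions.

left sensor world pos  = (-3, 10); dL² = 325
right sensor world pos = (-3, 4); dR² = 157
sL = 60/325 = 12/65
sR = 60/157 = 60/157
mL = -1·sL + -1·sR = -5784/10205
mR = 1·sL + 0·sR = 12/65

12/65 60/157 -5784/10205 12/65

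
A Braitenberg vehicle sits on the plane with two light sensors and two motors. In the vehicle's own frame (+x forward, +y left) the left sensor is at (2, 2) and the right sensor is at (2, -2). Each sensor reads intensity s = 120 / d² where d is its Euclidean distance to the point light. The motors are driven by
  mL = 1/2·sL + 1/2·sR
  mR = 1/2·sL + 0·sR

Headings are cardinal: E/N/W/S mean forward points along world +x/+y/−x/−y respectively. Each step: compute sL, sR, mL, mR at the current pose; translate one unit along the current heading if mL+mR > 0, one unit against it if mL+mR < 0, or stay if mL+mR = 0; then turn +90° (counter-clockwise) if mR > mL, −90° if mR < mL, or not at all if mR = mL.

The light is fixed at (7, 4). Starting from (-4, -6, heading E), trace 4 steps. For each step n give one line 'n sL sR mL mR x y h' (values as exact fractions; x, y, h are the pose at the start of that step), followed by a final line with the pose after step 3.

0 24/29 8/15 296/435 12/29 -4 -6 E
1 15/26 5/12 155/312 15/52 -3 -6 S
2 120/313 8/15 2152/4695 60/313 -3 -7 W
3 12/25 20/27 412/675 6/25 -4 -7 N
final -4 -6 E

n=0: pose=(-4,-6,E); sL=24/29, sR=8/15; mL=296/435, mR=12/29; mL+mR=476/435 → advance +1; mR−mL=-4/15 → turn -1·90°
n=1: pose=(-3,-6,S); sL=15/26, sR=5/12; mL=155/312, mR=15/52; mL+mR=245/312 → advance +1; mR−mL=-5/24 → turn -1·90°
n=2: pose=(-3,-7,W); sL=120/313, sR=8/15; mL=2152/4695, mR=60/313; mL+mR=3052/4695 → advance +1; mR−mL=-4/15 → turn -1·90°
n=3: pose=(-4,-7,N); sL=12/25, sR=20/27; mL=412/675, mR=6/25; mL+mR=574/675 → advance +1; mR−mL=-10/27 → turn -1·90°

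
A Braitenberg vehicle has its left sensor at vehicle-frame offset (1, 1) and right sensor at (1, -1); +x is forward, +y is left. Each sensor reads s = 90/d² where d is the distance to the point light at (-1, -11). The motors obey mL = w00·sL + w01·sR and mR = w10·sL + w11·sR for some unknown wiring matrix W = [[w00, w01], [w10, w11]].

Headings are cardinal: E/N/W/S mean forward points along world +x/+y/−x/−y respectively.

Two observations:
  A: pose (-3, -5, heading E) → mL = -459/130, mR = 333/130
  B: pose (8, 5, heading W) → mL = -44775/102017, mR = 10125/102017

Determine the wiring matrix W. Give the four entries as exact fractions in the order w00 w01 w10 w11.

obs A: pose=(-3,-5,E) → sL=9/5, sR=45/13, mL=-459/130, mR=333/130
obs B: pose=(8,5,W) → sL=90/289, sR=90/353, mL=-44775/102017, mR=10125/102017
sensor matrix S = [[9/5, 45/13], [90/289, 90/353]]; det S = -821016/1326221
solve [mL_A; mL_B] = S·[w00; w01] and [mR_A; mR_B] = S·[w10; w11]:
  w00 = -1, w01 = -1/2, w10 = -1/2, w11 = 1

-1 -1/2 -1/2 1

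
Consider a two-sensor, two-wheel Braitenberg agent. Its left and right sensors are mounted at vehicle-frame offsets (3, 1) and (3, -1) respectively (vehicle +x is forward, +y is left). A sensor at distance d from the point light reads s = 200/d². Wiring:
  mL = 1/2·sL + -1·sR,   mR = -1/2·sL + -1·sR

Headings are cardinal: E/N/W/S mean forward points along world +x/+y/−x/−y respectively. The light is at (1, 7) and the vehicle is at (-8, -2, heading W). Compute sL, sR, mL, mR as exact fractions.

left sensor world pos  = (-11, -3); dL² = 244
right sensor world pos = (-11, -1); dR² = 208
sL = 200/244 = 50/61
sR = 200/208 = 25/26
mL = 1/2·sL + -1·sR = -875/1586
mR = -1/2·sL + -1·sR = -2175/1586

50/61 25/26 -875/1586 -2175/1586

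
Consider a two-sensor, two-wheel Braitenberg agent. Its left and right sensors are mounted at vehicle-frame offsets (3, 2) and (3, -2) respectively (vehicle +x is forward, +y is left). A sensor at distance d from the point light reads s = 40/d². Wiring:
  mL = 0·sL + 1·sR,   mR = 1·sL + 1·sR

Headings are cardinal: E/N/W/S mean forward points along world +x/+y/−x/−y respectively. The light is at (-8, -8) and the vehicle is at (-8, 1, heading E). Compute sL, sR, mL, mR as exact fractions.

4/13 20/29 20/29 376/377

left sensor world pos  = (-5, 3); dL² = 130
right sensor world pos = (-5, -1); dR² = 58
sL = 40/130 = 4/13
sR = 40/58 = 20/29
mL = 0·sL + 1·sR = 20/29
mR = 1·sL + 1·sR = 376/377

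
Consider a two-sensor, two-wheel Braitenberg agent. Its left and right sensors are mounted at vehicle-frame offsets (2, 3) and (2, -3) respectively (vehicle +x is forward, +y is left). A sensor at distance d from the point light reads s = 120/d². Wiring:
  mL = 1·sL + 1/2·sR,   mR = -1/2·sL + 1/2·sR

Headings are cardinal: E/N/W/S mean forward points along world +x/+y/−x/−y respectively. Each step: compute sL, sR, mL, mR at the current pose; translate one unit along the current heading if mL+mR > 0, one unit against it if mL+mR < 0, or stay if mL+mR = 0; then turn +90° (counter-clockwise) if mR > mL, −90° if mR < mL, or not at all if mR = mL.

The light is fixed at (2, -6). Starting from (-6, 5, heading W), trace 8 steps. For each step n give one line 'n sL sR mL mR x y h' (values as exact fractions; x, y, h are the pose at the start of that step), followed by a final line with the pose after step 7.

n=0: pose=(-6,5,W); sL=30/41, sR=15/37; mL=2835/3034, mR=-495/3034; mL+mR=1170/1517 → advance +1; mR−mL=-45/41 → turn -1·90°
n=1: pose=(-7,5,N); sL=120/313, sR=24/41; mL=8676/12833, mR=1296/12833; mL+mR=9972/12833 → advance +1; mR−mL=-180/313 → turn -1·90°
n=2: pose=(-7,6,E); sL=60/137, sR=12/13; mL=1602/1781, mR=432/1781; mL+mR=2034/1781 → advance +1; mR−mL=-90/137 → turn -1·90°
n=3: pose=(-6,6,S); sL=24/25, sR=120/221; mL=6804/5525, mR=-1152/5525; mL+mR=5652/5525 → advance +1; mR−mL=-36/25 → turn -1·90°
n=4: pose=(-6,5,W); sL=30/41, sR=15/37; mL=2835/3034, mR=-495/3034; mL+mR=1170/1517 → advance +1; mR−mL=-45/41 → turn -1·90°
n=5: pose=(-7,5,N); sL=120/313, sR=24/41; mL=8676/12833, mR=1296/12833; mL+mR=9972/12833 → advance +1; mR−mL=-180/313 → turn -1·90°
n=6: pose=(-7,6,E); sL=60/137, sR=12/13; mL=1602/1781, mR=432/1781; mL+mR=2034/1781 → advance +1; mR−mL=-90/137 → turn -1·90°
n=7: pose=(-6,6,S); sL=24/25, sR=120/221; mL=6804/5525, mR=-1152/5525; mL+mR=5652/5525 → advance +1; mR−mL=-36/25 → turn -1·90°

0 30/41 15/37 2835/3034 -495/3034 -6 5 W
1 120/313 24/41 8676/12833 1296/12833 -7 5 N
2 60/137 12/13 1602/1781 432/1781 -7 6 E
3 24/25 120/221 6804/5525 -1152/5525 -6 6 S
4 30/41 15/37 2835/3034 -495/3034 -6 5 W
5 120/313 24/41 8676/12833 1296/12833 -7 5 N
6 60/137 12/13 1602/1781 432/1781 -7 6 E
7 24/25 120/221 6804/5525 -1152/5525 -6 6 S
final -6 5 W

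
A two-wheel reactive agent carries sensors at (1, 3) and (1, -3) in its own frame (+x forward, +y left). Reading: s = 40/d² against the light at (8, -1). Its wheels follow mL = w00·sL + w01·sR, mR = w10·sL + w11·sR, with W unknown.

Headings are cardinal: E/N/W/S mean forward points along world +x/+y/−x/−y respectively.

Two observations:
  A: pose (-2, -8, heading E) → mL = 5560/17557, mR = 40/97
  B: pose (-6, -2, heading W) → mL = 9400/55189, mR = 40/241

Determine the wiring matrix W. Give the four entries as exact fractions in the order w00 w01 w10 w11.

1/2 1/2 1 0

obs A: pose=(-2,-8,E) → sL=40/97, sR=40/181, mL=5560/17557, mR=40/97
obs B: pose=(-6,-2,W) → sL=40/241, sR=40/229, mL=9400/55189, mR=40/241
sensor matrix S = [[40/97, 40/181], [40/241, 40/229]]; det S = 34252800/968953273
solve [mL_A; mL_B] = S·[w00; w01] and [mR_A; mR_B] = S·[w10; w11]:
  w00 = 1/2, w01 = 1/2, w10 = 1, w11 = 0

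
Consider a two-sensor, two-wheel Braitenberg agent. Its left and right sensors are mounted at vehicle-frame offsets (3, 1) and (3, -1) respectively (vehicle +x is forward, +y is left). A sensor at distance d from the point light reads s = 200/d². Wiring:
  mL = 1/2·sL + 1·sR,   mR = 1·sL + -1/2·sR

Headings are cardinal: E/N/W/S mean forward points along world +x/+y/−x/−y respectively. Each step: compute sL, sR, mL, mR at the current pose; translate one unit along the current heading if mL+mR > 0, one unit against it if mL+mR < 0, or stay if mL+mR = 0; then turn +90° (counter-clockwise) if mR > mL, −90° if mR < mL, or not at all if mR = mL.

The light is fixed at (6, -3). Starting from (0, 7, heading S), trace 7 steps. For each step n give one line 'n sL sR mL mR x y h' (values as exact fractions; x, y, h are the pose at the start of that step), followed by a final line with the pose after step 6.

0 100/37 100/49 6150/1813 3050/1813 0 7 S
1 40/29 200/181 9420/5249 4340/5249 0 6 W
2 25/26 10/9 745/468 95/234 -1 6 N
3 200/137 200/97 37100/13289 5700/13289 -1 7 E
4 100/37 100/49 6150/1813 3050/1813 0 7 S
5 40/29 200/181 9420/5249 4340/5249 0 6 W
6 25/26 10/9 745/468 95/234 -1 6 N
final -1 7 E

n=0: pose=(0,7,S); sL=100/37, sR=100/49; mL=6150/1813, mR=3050/1813; mL+mR=9200/1813 → advance +1; mR−mL=-3100/1813 → turn -1·90°
n=1: pose=(0,6,W); sL=40/29, sR=200/181; mL=9420/5249, mR=4340/5249; mL+mR=13760/5249 → advance +1; mR−mL=-5080/5249 → turn -1·90°
n=2: pose=(-1,6,N); sL=25/26, sR=10/9; mL=745/468, mR=95/234; mL+mR=935/468 → advance +1; mR−mL=-185/156 → turn -1·90°
n=3: pose=(-1,7,E); sL=200/137, sR=200/97; mL=37100/13289, mR=5700/13289; mL+mR=42800/13289 → advance +1; mR−mL=-31400/13289 → turn -1·90°
n=4: pose=(0,7,S); sL=100/37, sR=100/49; mL=6150/1813, mR=3050/1813; mL+mR=9200/1813 → advance +1; mR−mL=-3100/1813 → turn -1·90°
n=5: pose=(0,6,W); sL=40/29, sR=200/181; mL=9420/5249, mR=4340/5249; mL+mR=13760/5249 → advance +1; mR−mL=-5080/5249 → turn -1·90°
n=6: pose=(-1,6,N); sL=25/26, sR=10/9; mL=745/468, mR=95/234; mL+mR=935/468 → advance +1; mR−mL=-185/156 → turn -1·90°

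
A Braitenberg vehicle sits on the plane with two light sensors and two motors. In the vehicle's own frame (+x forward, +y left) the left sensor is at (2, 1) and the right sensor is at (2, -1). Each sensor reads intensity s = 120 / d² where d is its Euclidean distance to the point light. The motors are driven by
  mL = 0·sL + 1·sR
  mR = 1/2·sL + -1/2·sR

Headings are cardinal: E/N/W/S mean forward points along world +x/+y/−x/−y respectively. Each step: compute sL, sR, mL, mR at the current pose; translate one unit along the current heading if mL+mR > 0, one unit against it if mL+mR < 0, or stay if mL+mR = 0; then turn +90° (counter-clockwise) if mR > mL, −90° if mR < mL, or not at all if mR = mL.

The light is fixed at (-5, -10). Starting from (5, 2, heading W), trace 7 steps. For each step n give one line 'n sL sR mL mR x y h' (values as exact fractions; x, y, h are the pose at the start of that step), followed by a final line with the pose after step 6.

n=0: pose=(5,2,W); sL=24/37, sR=120/233; mL=120/233, mR=576/8621; mL+mR=5016/8621 → advance +1; mR−mL=-3864/8621 → turn -1·90°
n=1: pose=(4,2,N); sL=6/13, sR=15/37; mL=15/37, mR=27/962; mL+mR=417/962 → advance +1; mR−mL=-363/962 → turn -1·90°
n=2: pose=(4,3,E); sL=120/317, sR=24/53; mL=24/53, mR=-624/16801; mL+mR=6984/16801 → advance +1; mR−mL=-8232/16801 → turn -1·90°
n=3: pose=(5,3,S); sL=60/121, sR=60/101; mL=60/101, mR=-600/12221; mL+mR=6660/12221 → advance +1; mR−mL=-7860/12221 → turn -1·90°
n=4: pose=(5,2,W); sL=24/37, sR=120/233; mL=120/233, mR=576/8621; mL+mR=5016/8621 → advance +1; mR−mL=-3864/8621 → turn -1·90°
n=5: pose=(4,2,N); sL=6/13, sR=15/37; mL=15/37, mR=27/962; mL+mR=417/962 → advance +1; mR−mL=-363/962 → turn -1·90°
n=6: pose=(4,3,E); sL=120/317, sR=24/53; mL=24/53, mR=-624/16801; mL+mR=6984/16801 → advance +1; mR−mL=-8232/16801 → turn -1·90°

0 24/37 120/233 120/233 576/8621 5 2 W
1 6/13 15/37 15/37 27/962 4 2 N
2 120/317 24/53 24/53 -624/16801 4 3 E
3 60/121 60/101 60/101 -600/12221 5 3 S
4 24/37 120/233 120/233 576/8621 5 2 W
5 6/13 15/37 15/37 27/962 4 2 N
6 120/317 24/53 24/53 -624/16801 4 3 E
final 5 3 S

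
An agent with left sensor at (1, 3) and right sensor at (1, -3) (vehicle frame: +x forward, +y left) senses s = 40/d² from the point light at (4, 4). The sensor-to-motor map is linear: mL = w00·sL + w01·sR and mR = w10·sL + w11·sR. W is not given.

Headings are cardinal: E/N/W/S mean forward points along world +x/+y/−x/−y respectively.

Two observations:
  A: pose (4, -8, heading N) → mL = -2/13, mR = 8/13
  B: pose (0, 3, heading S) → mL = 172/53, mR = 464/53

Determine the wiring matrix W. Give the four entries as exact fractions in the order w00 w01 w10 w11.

obs A: pose=(4,-8,N) → sL=4/13, sR=4/13, mL=-2/13, mR=8/13
obs B: pose=(0,3,S) → sL=8, sR=40/53, mL=172/53, mR=464/53
sensor matrix S = [[4/13, 4/13], [8, 40/53]]; det S = -1536/689
solve [mL_A; mL_B] = S·[w00; w01] and [mR_A; mR_B] = S·[w10; w11]:
  w00 = 1/2, w01 = -1, w10 = 1, w11 = 1

1/2 -1 1 1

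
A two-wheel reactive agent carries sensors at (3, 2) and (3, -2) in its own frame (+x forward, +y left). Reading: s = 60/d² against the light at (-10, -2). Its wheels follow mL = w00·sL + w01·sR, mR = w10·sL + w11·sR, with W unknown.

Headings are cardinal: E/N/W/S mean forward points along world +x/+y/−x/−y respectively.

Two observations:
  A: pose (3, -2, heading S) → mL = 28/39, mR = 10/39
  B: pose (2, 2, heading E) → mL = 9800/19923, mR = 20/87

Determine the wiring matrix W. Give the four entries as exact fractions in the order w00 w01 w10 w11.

1 1 1 0

obs A: pose=(3,-2,S) → sL=10/39, sR=6/13, mL=28/39, mR=10/39
obs B: pose=(2,2,E) → sL=20/87, sR=60/229, mL=9800/19923, mR=20/87
sensor matrix S = [[10/39, 6/13], [20/87, 60/229]]; det S = -3360/86333
solve [mL_A; mL_B] = S·[w00; w01] and [mR_A; mR_B] = S·[w10; w11]:
  w00 = 1, w01 = 1, w10 = 1, w11 = 0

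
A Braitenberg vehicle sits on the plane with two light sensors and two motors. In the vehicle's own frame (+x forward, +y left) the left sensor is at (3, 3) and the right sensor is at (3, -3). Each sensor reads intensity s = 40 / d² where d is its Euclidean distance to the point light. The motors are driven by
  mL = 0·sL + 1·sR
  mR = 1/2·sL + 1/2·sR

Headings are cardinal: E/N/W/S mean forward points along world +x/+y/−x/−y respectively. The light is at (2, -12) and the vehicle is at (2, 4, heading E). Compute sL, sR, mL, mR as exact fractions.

4/37 20/89 20/89 548/3293

left sensor world pos  = (5, 7); dL² = 370
right sensor world pos = (5, 1); dR² = 178
sL = 40/370 = 4/37
sR = 40/178 = 20/89
mL = 0·sL + 1·sR = 20/89
mR = 1/2·sL + 1/2·sR = 548/3293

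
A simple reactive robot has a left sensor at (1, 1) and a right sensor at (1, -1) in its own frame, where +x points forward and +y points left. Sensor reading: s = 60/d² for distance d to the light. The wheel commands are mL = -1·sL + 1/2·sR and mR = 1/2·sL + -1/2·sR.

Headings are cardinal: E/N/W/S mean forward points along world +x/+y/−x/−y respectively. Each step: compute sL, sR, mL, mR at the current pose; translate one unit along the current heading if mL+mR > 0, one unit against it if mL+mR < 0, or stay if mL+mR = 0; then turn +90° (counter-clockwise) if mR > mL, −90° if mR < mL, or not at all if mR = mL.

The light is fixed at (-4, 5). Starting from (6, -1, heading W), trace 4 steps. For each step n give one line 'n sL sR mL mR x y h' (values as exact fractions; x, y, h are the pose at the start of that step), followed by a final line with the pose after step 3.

0 6/13 30/53 -123/689 -36/689 6 -1 W
1 60/193 60/149 -3150/28757 -1320/28757 7 -1 S
2 3/8 1/3 -5/24 1/48 7 0 E
3 60/97 60/137 -5310/13289 1200/13289 6 0 N
final 6 -1 W

n=0: pose=(6,-1,W); sL=6/13, sR=30/53; mL=-123/689, mR=-36/689; mL+mR=-3/13 → advance -1; mR−mL=87/689 → turn +1·90°
n=1: pose=(7,-1,S); sL=60/193, sR=60/149; mL=-3150/28757, mR=-1320/28757; mL+mR=-30/193 → advance -1; mR−mL=1830/28757 → turn +1·90°
n=2: pose=(7,0,E); sL=3/8, sR=1/3; mL=-5/24, mR=1/48; mL+mR=-3/16 → advance -1; mR−mL=11/48 → turn +1·90°
n=3: pose=(6,0,N); sL=60/97, sR=60/137; mL=-5310/13289, mR=1200/13289; mL+mR=-30/97 → advance -1; mR−mL=6510/13289 → turn +1·90°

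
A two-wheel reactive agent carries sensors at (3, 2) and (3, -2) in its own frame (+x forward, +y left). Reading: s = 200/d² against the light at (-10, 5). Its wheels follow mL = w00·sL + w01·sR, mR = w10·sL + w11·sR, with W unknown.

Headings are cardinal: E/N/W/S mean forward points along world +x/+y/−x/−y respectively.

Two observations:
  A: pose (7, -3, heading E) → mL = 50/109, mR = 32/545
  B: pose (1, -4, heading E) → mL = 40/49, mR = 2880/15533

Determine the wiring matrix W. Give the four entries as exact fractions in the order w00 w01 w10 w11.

obs A: pose=(7,-3,E) → sL=50/109, sR=2/5, mL=50/109, mR=32/545
obs B: pose=(1,-4,E) → sL=40/49, sR=200/317, mL=40/49, mR=2880/15533
sensor matrix S = [[50/109, 2/5], [40/49, 200/317]]; det S = -62848/1693097
solve [mL_A; mL_B] = S·[w00; w01] and [mR_A; mR_B] = S·[w10; w11]:
  w00 = 1, w01 = 0, w10 = 1, w11 = -1

1 0 1 -1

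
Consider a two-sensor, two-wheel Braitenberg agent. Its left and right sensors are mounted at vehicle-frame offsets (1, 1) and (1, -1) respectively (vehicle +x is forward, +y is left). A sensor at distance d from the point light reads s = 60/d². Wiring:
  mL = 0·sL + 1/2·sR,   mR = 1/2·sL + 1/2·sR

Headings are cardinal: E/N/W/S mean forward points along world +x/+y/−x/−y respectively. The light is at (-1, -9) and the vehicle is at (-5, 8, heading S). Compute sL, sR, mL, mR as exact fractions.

12/53 60/281 30/281 3276/14893

left sensor world pos  = (-4, 7); dL² = 265
right sensor world pos = (-6, 7); dR² = 281
sL = 60/265 = 12/53
sR = 60/281 = 60/281
mL = 0·sL + 1/2·sR = 30/281
mR = 1/2·sL + 1/2·sR = 3276/14893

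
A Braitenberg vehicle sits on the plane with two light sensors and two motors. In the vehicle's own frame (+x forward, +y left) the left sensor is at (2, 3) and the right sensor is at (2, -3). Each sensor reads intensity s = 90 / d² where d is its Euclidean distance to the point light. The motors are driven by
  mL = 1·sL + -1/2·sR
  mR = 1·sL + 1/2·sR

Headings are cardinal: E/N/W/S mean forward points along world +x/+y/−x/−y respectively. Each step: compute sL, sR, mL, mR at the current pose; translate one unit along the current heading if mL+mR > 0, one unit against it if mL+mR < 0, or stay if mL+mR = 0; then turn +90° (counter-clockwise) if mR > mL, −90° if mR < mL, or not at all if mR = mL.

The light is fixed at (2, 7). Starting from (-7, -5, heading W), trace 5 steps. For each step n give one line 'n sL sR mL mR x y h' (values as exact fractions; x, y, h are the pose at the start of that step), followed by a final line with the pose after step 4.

0 45/173 45/101 1305/34946 16875/34946 -7 -5 W
1 18/49 18/73 873/3577 1755/3577 -8 -5 S
2 45/82 9/32 1071/2624 1809/2624 -8 -6 E
3 18/53 90/157 441/8321 5211/8321 -7 -6 N
4 45/173 45/101 1305/34946 16875/34946 -7 -5 W
final -8 -5 S

n=0: pose=(-7,-5,W); sL=45/173, sR=45/101; mL=1305/34946, mR=16875/34946; mL+mR=90/173 → advance +1; mR−mL=45/101 → turn +1·90°
n=1: pose=(-8,-5,S); sL=18/49, sR=18/73; mL=873/3577, mR=1755/3577; mL+mR=36/49 → advance +1; mR−mL=18/73 → turn +1·90°
n=2: pose=(-8,-6,E); sL=45/82, sR=9/32; mL=1071/2624, mR=1809/2624; mL+mR=45/41 → advance +1; mR−mL=9/32 → turn +1·90°
n=3: pose=(-7,-6,N); sL=18/53, sR=90/157; mL=441/8321, mR=5211/8321; mL+mR=36/53 → advance +1; mR−mL=90/157 → turn +1·90°
n=4: pose=(-7,-5,W); sL=45/173, sR=45/101; mL=1305/34946, mR=16875/34946; mL+mR=90/173 → advance +1; mR−mL=45/101 → turn +1·90°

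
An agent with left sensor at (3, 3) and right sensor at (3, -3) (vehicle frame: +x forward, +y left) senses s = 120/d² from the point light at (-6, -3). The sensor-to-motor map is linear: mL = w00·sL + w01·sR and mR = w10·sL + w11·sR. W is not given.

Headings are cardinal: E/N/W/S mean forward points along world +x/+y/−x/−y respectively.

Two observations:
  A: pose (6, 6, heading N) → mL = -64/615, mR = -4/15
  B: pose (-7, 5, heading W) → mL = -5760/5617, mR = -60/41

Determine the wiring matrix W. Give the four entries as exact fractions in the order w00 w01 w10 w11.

-1/2 1/2 -1/2 0

obs A: pose=(6,6,N) → sL=8/15, sR=40/123, mL=-64/615, mR=-4/15
obs B: pose=(-7,5,W) → sL=120/41, sR=120/137, mL=-5760/5617, mR=-60/41
sensor matrix S = [[8/15, 40/123], [120/41, 120/137]]; det S = -111616/230297
solve [mL_A; mL_B] = S·[w00; w01] and [mR_A; mR_B] = S·[w10; w11]:
  w00 = -1/2, w01 = 1/2, w10 = -1/2, w11 = 0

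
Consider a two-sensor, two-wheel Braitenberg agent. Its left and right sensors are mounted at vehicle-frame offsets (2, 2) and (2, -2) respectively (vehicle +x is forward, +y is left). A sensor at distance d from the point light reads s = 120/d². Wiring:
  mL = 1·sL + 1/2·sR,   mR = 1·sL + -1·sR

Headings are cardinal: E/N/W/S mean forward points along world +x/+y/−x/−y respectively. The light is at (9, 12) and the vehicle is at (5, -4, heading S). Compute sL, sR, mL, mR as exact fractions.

left sensor world pos  = (7, -6); dL² = 328
right sensor world pos = (3, -6); dR² = 360
sL = 120/328 = 15/41
sR = 120/360 = 1/3
mL = 1·sL + 1/2·sR = 131/246
mR = 1·sL + -1·sR = 4/123

15/41 1/3 131/246 4/123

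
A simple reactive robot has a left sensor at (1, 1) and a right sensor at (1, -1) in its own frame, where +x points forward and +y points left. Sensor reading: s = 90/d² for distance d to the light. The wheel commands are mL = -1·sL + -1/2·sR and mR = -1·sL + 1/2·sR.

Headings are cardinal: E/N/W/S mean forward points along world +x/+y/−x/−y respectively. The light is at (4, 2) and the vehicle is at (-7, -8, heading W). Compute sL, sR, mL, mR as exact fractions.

left sensor world pos  = (-8, -9); dL² = 265
right sensor world pos = (-8, -7); dR² = 225
sL = 90/265 = 18/53
sR = 90/225 = 2/5
mL = -1·sL + -1/2·sR = -143/265
mR = -1·sL + 1/2·sR = -37/265

18/53 2/5 -143/265 -37/265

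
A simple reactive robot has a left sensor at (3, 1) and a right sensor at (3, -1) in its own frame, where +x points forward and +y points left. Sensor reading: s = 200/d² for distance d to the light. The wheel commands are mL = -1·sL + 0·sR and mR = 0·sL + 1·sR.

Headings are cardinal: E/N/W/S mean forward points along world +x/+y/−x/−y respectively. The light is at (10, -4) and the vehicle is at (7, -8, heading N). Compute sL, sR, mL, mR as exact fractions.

left sensor world pos  = (6, -5); dL² = 17
right sensor world pos = (8, -5); dR² = 5
sL = 200/17 = 200/17
sR = 200/5 = 40
mL = -1·sL + 0·sR = -200/17
mR = 0·sL + 1·sR = 40

200/17 40 -200/17 40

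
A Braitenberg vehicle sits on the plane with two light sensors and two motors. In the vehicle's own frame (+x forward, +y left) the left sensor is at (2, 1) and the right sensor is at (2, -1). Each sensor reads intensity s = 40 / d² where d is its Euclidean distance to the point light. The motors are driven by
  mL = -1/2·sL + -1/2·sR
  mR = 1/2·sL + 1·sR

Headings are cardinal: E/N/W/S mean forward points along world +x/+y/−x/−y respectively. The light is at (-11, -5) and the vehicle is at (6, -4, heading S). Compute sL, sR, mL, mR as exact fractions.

8/65 40/257 -2328/16705 3628/16705

left sensor world pos  = (7, -6); dL² = 325
right sensor world pos = (5, -6); dR² = 257
sL = 40/325 = 8/65
sR = 40/257 = 40/257
mL = -1/2·sL + -1/2·sR = -2328/16705
mR = 1/2·sL + 1·sR = 3628/16705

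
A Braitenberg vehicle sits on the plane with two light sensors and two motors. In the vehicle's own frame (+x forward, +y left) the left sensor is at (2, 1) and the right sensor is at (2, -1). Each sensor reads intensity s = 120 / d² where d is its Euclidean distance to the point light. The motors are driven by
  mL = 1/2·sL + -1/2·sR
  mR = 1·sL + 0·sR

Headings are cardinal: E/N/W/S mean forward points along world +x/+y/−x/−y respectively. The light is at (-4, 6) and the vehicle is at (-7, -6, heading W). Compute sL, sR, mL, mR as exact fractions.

60/97 60/73 -720/7081 60/97

left sensor world pos  = (-9, -7); dL² = 194
right sensor world pos = (-9, -5); dR² = 146
sL = 120/194 = 60/97
sR = 120/146 = 60/73
mL = 1/2·sL + -1/2·sR = -720/7081
mR = 1·sL + 0·sR = 60/97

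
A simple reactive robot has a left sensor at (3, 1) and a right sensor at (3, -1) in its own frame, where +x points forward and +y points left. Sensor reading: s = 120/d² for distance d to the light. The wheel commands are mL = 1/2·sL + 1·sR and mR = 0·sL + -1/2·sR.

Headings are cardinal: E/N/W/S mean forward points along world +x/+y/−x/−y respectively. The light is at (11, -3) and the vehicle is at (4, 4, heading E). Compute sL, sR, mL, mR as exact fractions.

3/2 30/13 159/52 -15/13

left sensor world pos  = (7, 5); dL² = 80
right sensor world pos = (7, 3); dR² = 52
sL = 120/80 = 3/2
sR = 120/52 = 30/13
mL = 1/2·sL + 1·sR = 159/52
mR = 0·sL + -1/2·sR = -15/13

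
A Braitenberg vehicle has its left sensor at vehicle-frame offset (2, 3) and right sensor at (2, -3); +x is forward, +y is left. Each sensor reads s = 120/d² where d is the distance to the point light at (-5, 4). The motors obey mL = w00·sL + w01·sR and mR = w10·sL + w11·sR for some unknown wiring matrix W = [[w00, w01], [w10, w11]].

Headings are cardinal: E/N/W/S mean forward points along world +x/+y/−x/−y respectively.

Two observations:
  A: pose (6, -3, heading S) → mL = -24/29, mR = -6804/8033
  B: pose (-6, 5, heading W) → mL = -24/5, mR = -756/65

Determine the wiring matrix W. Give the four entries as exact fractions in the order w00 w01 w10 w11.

0 -1 -1 -1/2

obs A: pose=(6,-3,S) → sL=120/277, sR=24/29, mL=-24/29, mR=-6804/8033
obs B: pose=(-6,5,W) → sL=120/13, sR=24/5, mL=-24/5, mR=-756/65
sensor matrix S = [[120/277, 24/29], [120/13, 24/5]]; det S = -580608/104429
solve [mL_A; mL_B] = S·[w00; w01] and [mR_A; mR_B] = S·[w10; w11]:
  w00 = 0, w01 = -1, w10 = -1, w11 = -1/2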